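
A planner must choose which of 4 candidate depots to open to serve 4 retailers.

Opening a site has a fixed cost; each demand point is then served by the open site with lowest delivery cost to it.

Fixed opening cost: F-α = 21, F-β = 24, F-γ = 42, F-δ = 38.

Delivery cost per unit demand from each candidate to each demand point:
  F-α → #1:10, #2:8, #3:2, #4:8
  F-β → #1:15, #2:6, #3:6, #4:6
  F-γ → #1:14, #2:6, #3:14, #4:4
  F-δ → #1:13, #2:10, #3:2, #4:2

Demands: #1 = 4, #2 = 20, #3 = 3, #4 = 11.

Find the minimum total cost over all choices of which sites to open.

262

Open {F-β, F-δ}: assign each demand point to its cheapest open site.
  #1→F-δ 4×13=52, #2→F-β 20×6=120, #3→F-δ 3×2=6, #4→F-δ 11×2=22
  delivery cost 200, fixed 62 → total 262.
Compare {F-α, F-β, F-δ}: delivery cost 188 + fixed 83 = 271.
Compare {F-α, F-γ}: delivery cost 210 + fixed 63 = 273.
Compare {F-α, F-β}: delivery cost 232 + fixed 45 = 277.
All other subsets cost ≥ 271. Minimum total cost: 262.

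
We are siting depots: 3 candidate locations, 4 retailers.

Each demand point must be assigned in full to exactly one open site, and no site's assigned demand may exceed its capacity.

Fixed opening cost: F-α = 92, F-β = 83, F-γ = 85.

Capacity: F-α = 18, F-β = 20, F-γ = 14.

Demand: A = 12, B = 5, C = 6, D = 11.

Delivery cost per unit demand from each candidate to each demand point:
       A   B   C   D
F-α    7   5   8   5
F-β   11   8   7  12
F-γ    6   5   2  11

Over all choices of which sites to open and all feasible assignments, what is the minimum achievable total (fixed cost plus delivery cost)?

429

Open {F-α, F-β}; cheapest assignment that respects the capacities:
  F-α (cap 18, load 16): B, D — cost 5×5 + 11×5 = 80
  F-β (cap 20, load 18): A, C — cost 12×11 + 6×7 = 174
  Shipping 254, fixed 175 → total 429.
  Any other capacity-feasible assignment to {F-α, F-β} ships for at least 254.
Compare {F-α, F-β, F-γ}: its best feasible assignment gives total 454.
Every other set of open sites that can feasibly serve all demand totals ≥ 454 even under its best assignment. Minimum: 429.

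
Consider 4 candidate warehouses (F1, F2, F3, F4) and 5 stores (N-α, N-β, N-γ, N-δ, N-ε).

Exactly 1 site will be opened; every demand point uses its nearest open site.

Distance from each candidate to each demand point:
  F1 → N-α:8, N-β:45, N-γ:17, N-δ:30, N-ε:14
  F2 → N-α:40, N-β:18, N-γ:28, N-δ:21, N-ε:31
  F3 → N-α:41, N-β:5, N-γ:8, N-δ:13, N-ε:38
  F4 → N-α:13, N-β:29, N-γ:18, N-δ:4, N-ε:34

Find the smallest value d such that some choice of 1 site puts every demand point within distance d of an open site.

Open {F4}.
  Farthest demand point is N-ε at distance 34 (to F4); all others are ≤ 34.
With {F2} the worst case is 40.
With {F3} the worst case is 41.
No size-1 selection achieves below 34.

34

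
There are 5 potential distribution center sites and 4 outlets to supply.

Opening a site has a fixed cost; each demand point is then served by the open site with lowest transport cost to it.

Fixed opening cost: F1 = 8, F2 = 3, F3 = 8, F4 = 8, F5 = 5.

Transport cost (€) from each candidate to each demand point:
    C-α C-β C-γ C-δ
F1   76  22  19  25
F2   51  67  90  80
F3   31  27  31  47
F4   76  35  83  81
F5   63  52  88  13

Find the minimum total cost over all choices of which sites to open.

106

Open {F1, F3, F5}: assign each demand point to its cheapest open site.
  C-α→F3 31, C-β→F1 22, C-γ→F1 19, C-δ→F5 13
  transport cost 85, fixed 21 → total 106.
Compare {F1, F2, F3, F5}: transport cost 85 + fixed 24 = 109.
Compare {F1, F3}: transport cost 97 + fixed 16 = 113.
Compare {F1, F3, F4, F5}: transport cost 85 + fixed 29 = 114.
All other subsets cost ≥ 109. Minimum total cost: 106.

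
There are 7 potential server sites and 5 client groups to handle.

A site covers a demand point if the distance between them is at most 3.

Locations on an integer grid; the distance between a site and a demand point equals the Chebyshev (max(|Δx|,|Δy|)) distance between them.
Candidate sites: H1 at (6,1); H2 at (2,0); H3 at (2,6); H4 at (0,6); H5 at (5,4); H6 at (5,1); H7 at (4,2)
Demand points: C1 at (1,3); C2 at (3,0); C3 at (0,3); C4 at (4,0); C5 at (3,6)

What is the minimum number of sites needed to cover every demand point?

2

Coverage sets (demand points within 3 of each site):
  H1: {C2, C4}
  H2: {C1, C2, C3, C4}
  H3: {C1, C3, C5}
  H4: {C1, C3, C5}
  H5: {C5}
  H6: {C2, C4}
  H7: {C1, C2, C4}
No single site covers all 5 demand points.
But {H1, H3} covers everything, so the minimum is 2.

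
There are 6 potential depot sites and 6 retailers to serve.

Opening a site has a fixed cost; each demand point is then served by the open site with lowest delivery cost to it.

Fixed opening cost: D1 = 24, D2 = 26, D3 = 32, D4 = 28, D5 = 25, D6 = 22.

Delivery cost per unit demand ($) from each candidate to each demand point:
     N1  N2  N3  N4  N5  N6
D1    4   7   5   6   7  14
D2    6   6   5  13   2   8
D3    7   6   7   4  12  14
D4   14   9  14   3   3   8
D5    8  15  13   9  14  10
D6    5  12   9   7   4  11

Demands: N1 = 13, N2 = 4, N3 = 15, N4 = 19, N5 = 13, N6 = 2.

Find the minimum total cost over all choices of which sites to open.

Open {D1, D4}: assign each demand point to its cheapest open site.
  N1→D1 13×4=52, N2→D1 4×7=28, N3→D1 15×5=75, N4→D4 19×3=57, N5→D4 13×3=39, N6→D4 2×8=16
  delivery cost 267, fixed 52 → total 319.
Compare {D1, D2, D4}: delivery cost 250 + fixed 78 = 328.
Compare {D2, D4}: delivery cost 276 + fixed 54 = 330.
Compare {D2, D4, D6}: delivery cost 263 + fixed 76 = 339.
All other subsets cost ≥ 328. Minimum total cost: 319.

319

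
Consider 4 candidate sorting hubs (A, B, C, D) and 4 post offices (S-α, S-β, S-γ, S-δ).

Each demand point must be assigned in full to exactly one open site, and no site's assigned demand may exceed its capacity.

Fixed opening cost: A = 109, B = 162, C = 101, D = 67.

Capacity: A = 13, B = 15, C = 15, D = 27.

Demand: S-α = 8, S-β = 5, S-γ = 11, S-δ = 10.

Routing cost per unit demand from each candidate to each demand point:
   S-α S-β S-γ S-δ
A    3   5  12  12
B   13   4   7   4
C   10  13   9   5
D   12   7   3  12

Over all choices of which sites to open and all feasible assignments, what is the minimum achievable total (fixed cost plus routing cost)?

378

Open {A, D}; cheapest assignment that respects the capacities:
  A (cap 13, load 13): S-α, S-β — cost 8×3 + 5×5 = 49
  D (cap 27, load 21): S-γ, S-δ — cost 11×3 + 10×12 = 153
  Shipping 202, fixed 176 → total 378.
  Any other capacity-feasible assignment to {A, D} ships for at least 202.
Compare {C, D}: its best feasible assignment gives total 382.
Compare {A, C, D}: its best feasible assignment gives total 409.
Every other set of open sites that can feasibly serve all demand totals ≥ 382 even under its best assignment. Minimum: 378.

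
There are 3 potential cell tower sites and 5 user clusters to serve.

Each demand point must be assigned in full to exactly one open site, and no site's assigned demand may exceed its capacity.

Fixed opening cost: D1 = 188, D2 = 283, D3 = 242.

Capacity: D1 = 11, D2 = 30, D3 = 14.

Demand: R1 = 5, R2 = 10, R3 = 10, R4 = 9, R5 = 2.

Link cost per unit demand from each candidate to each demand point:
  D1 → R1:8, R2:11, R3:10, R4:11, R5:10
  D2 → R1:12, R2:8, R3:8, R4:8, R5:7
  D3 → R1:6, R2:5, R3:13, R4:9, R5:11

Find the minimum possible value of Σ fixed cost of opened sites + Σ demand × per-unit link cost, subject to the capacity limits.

763

Open {D1, D2}; cheapest assignment that respects the capacities:
  D1 (cap 11, load 7): R1, R5 — cost 5×8 + 2×10 = 60
  D2 (cap 30, load 29): R2, R3, R4 — cost 10×8 + 10×8 + 9×8 = 232
  Shipping 292, fixed 471 → total 763.
  Any other capacity-feasible assignment to {D1, D2} ships for at least 292.
Compare {D2, D3}: its best feasible assignment gives total 801.
Compare {D1, D2, D3}: its best feasible assignment gives total 969.
Every other set of open sites that can feasibly serve all demand totals ≥ 801 even under its best assignment. Minimum: 763.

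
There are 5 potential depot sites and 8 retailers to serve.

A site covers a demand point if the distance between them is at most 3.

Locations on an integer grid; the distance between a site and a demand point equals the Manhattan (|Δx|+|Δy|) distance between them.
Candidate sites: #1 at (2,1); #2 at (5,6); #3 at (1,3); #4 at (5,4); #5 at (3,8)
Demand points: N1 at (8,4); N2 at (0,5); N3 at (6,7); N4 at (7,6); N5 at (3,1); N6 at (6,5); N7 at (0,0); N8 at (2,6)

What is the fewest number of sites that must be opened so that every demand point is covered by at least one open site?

4

Coverage sets (demand points within 3 of each site):
  #1: {N5, N7}
  #2: {N3, N4, N6, N8}
  #3: {N2}
  #4: {N1, N6}
  #5: {N8}
No 3 sites suffice: every size-3 union leaves at least one demand point uncovered.
But {#1, #2, #3, #4} covers everything, so the minimum is 4.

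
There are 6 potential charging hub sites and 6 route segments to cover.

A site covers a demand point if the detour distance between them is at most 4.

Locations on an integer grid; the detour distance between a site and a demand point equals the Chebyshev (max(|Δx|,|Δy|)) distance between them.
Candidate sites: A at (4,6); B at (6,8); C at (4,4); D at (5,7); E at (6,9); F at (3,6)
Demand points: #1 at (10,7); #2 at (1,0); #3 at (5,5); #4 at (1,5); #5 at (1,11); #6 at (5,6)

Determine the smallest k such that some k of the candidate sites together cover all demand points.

3

Coverage sets (demand points within 4 of each site):
  A: {#3, #4, #6}
  B: {#1, #3, #6}
  C: {#2, #3, #4, #6}
  D: {#3, #4, #5, #6}
  E: {#1, #3, #6}
  F: {#3, #4, #6}
No 2 sites suffice: every size-2 union leaves at least one demand point uncovered.
But {B, C, D} covers everything, so the minimum is 3.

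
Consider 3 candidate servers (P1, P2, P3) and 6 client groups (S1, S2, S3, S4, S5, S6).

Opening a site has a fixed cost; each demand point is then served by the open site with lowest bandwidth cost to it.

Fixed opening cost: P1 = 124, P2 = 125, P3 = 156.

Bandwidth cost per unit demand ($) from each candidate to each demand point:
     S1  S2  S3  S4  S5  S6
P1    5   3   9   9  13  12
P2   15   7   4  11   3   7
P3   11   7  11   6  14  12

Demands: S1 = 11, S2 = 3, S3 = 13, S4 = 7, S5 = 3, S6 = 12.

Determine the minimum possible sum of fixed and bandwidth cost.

Open {P1, P2}: assign each demand point to its cheapest open site.
  S1→P1 11×5=55, S2→P1 3×3=9, S3→P2 13×4=52, S4→P1 7×9=63, S5→P2 3×3=9, S6→P2 12×7=84
  bandwidth cost 272, fixed 249 → total 521.
Compare {P2}: bandwidth cost 408 + fixed 125 = 533.
Compare {P1}: bandwidth cost 427 + fixed 124 = 551.
Compare {P2, P3}: bandwidth cost 329 + fixed 281 = 610.
All other subsets cost ≥ 533. Minimum total cost: 521.

521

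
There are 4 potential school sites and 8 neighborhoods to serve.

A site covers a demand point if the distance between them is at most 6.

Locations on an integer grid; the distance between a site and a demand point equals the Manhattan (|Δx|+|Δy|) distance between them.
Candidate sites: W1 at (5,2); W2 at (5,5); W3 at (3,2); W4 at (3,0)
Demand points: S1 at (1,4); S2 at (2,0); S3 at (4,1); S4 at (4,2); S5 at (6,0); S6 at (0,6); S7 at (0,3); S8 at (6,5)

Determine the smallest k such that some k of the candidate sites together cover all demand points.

Coverage sets (demand points within 6 of each site):
  W1: {S1, S2, S3, S4, S5, S7, S8}
  W2: {S1, S3, S4, S5, S6, S8}
  W3: {S1, S2, S3, S4, S5, S7, S8}
  W4: {S1, S2, S3, S4, S5, S7}
No single site covers all 8 demand points.
But {W1, W2} covers everything, so the minimum is 2.

2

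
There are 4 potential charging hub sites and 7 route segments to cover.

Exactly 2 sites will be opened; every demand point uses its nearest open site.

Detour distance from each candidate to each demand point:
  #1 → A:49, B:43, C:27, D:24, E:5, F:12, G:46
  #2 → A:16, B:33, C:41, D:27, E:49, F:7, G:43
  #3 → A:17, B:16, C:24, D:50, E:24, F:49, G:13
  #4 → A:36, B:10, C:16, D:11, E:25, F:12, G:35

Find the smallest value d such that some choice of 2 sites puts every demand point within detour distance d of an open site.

Open {#1, #3}.
  Farthest demand point is C at detour distance 24 (to #3); all others are ≤ 24.
With {#3, #4} the worst case is 24.
With {#2, #3} the worst case is 27.
No size-2 selection achieves below 24.

24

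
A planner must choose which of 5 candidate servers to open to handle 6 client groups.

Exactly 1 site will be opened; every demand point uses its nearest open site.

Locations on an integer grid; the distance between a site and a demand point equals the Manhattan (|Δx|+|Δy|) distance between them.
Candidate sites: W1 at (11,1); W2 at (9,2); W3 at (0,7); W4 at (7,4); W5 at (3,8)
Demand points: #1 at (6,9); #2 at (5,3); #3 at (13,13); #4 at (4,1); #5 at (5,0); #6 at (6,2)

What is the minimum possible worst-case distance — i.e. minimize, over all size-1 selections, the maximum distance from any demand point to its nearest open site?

Open {W1}.
  Farthest demand point is #3 at distance 14 (to W1); all others are ≤ 14.
With {W2} the worst case is 15.
With {W4} the worst case is 15.
No size-1 selection achieves below 14.

14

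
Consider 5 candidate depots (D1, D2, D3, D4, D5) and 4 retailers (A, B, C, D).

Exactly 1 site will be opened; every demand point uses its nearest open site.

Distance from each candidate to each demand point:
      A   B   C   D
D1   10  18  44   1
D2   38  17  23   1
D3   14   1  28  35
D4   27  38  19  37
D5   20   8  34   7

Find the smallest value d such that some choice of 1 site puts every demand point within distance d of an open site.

34

Open {D5}.
  Farthest demand point is C at distance 34 (to D5); all others are ≤ 34.
With {D3} the worst case is 35.
With {D2} the worst case is 38.
No size-1 selection achieves below 34.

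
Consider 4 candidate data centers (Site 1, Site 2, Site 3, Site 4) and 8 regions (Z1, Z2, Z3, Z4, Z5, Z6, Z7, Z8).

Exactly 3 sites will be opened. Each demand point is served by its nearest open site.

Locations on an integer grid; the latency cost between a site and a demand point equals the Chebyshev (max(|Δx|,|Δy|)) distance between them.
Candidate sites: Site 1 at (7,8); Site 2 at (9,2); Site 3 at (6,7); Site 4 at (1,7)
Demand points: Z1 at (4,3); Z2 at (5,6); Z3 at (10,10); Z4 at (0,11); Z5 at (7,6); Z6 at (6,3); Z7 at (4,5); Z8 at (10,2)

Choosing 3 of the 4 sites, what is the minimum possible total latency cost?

20

Open {Site 2, Site 3, Site 4}.
  Z1→Site 3 4, Z2→Site 3 1, Z3→Site 3 4, Z4→Site 4 4, Z5→Site 3 1, Z6→Site 2 3, Z7→Site 3 2, Z8→Site 2 1  ⇒ total 20.
Compare {Site 1, Site 2, Site 3}: total 21.
Compare {Site 1, Site 2, Site 4}: total 22.
No size-3 selection does better; minimum is 20.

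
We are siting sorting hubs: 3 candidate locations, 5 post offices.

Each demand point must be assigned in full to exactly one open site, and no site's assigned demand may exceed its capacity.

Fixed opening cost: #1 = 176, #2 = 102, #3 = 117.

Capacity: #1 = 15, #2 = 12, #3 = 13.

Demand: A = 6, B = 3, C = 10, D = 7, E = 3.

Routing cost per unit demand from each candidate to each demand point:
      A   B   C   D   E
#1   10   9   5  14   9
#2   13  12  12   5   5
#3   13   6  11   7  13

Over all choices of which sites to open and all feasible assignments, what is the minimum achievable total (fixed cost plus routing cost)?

591

Open {#1, #2, #3}; cheapest assignment that respects the capacities:
  #1 (cap 15, load 10): C — cost 10×5 = 50
  #2 (cap 12, load 10): D, E — cost 7×5 + 3×5 = 50
  #3 (cap 13, load 9): A, B — cost 6×13 + 3×6 = 96
  Shipping 196, fixed 395 → total 591.
  Any other capacity-feasible assignment to {#1, #2, #3} ships for at least 196.
Total demand is 29 and no other set of sites has combined capacity ≥ 29, so {#1, #2, #3} is the only feasible choice of open sites. Minimum: 591.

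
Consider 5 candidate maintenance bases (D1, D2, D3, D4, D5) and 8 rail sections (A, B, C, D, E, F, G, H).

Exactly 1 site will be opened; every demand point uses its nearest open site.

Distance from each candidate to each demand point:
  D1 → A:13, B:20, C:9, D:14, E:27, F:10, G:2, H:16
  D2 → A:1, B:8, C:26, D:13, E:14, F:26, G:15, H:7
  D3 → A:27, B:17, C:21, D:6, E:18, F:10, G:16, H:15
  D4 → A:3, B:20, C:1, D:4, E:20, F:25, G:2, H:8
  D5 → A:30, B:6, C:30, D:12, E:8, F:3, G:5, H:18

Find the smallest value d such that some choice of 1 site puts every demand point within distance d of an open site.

25

Open {D4}.
  Farthest demand point is F at distance 25 (to D4); all others are ≤ 25.
With {D2} the worst case is 26.
With {D1} the worst case is 27.
No size-1 selection achieves below 25.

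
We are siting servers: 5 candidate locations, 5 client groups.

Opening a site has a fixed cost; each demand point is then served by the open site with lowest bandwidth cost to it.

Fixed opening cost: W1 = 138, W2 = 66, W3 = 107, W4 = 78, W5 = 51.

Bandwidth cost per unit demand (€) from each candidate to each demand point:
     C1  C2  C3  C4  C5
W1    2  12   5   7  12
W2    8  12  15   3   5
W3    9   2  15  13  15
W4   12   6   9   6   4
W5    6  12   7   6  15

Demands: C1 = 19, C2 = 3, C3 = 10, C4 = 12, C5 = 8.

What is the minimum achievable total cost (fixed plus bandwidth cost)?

404

Open {W1, W2}: assign each demand point to its cheapest open site.
  C1→W1 19×2=38, C2→W1 3×12=36, C3→W1 10×5=50, C4→W2 12×3=36, C5→W2 8×5=40
  bandwidth cost 200, fixed 204 → total 404.
Compare {W2, W5}: bandwidth cost 296 + fixed 117 = 413.
Compare {W1, W4}: bandwidth cost 210 + fixed 216 = 426.
Compare {W4, W5}: bandwidth cost 306 + fixed 129 = 435.
All other subsets cost ≥ 413. Minimum total cost: 404.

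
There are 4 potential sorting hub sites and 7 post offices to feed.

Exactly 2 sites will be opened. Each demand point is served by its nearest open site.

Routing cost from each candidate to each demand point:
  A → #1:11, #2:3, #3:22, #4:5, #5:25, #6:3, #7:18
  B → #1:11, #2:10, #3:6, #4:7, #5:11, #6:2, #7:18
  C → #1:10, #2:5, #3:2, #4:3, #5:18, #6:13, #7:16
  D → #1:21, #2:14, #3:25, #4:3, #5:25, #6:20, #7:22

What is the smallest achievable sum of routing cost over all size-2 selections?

49

Open {B, C}.
  #1→C 10, #2→C 5, #3→C 2, #4→C 3, #5→B 11, #6→B 2, #7→C 16  ⇒ total 49.
Compare {A, C}: total 55.
Compare {A, B}: total 56.
No size-2 selection does better; minimum is 49.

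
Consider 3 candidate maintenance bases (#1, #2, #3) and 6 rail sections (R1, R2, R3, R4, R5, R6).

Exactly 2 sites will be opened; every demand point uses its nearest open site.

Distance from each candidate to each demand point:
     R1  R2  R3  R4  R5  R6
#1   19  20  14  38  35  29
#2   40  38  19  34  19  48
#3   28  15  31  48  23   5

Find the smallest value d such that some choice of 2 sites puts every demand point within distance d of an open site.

Open {#1, #2}.
  Farthest demand point is R4 at distance 34 (to #2); all others are ≤ 34.
With {#2, #3} the worst case is 34.
With {#1, #3} the worst case is 38.
No size-2 selection achieves below 34.

34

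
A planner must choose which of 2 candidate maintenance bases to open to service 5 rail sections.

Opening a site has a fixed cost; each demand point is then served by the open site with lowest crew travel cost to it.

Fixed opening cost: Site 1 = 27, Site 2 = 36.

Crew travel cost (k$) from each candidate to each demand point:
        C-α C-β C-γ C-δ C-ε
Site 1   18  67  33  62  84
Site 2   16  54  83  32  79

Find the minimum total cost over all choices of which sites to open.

Open {Site 1, Site 2}: assign each demand point to its cheapest open site.
  C-α→Site 2 16, C-β→Site 2 54, C-γ→Site 1 33, C-δ→Site 2 32, C-ε→Site 2 79
  crew travel cost 214, fixed 63 → total 277.
Compare {Site 1}: crew travel cost 264 + fixed 27 = 291.
Compare {Site 2}: crew travel cost 264 + fixed 36 = 300.

277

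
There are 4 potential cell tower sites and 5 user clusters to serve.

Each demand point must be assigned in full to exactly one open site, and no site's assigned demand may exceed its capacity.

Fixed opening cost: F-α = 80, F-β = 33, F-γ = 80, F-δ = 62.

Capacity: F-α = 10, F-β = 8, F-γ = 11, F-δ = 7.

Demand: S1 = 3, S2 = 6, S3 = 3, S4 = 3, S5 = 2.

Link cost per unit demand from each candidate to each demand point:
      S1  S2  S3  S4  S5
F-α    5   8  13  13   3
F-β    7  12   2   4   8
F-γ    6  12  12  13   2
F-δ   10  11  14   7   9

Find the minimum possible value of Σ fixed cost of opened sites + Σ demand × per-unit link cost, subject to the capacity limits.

Open {F-α, F-β}; cheapest assignment that respects the capacities:
  F-α (cap 10, load 9): S1, S2 — cost 3×5 + 6×8 = 63
  F-β (cap 8, load 8): S3, S4, S5 — cost 3×2 + 3×4 + 2×8 = 34
  Shipping 97, fixed 113 → total 210.
  Any other capacity-feasible assignment to {F-α, F-β} ships for at least 97.
Compare {F-β, F-γ}: its best feasible assignment gives total 225.
Compare {F-α, F-β, F-δ}: its best feasible assignment gives total 272.
Every other set of open sites that can feasibly serve all demand totals ≥ 225 even under its best assignment. Minimum: 210.

210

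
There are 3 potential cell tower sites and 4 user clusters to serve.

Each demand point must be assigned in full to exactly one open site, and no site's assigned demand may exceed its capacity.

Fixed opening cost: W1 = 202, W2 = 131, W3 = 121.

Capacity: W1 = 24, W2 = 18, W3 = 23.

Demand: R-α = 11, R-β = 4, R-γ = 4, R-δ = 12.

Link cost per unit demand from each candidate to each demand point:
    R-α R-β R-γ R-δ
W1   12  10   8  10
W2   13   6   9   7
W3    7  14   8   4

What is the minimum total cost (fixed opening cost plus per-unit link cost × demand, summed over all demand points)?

437

Open {W2, W3}; cheapest assignment that respects the capacities:
  W2 (cap 18, load 8): R-β, R-γ — cost 4×6 + 4×9 = 60
  W3 (cap 23, load 23): R-α, R-δ — cost 11×7 + 12×4 = 125
  Shipping 185, fixed 252 → total 437.
  Any other capacity-feasible assignment to {W2, W3} ships for at least 185.
Compare {W1, W3}: its best feasible assignment gives total 520.
Compare {W1, W2}: its best feasible assignment gives total 605.
Every other set of open sites that can feasibly serve all demand totals ≥ 520 even under its best assignment. Minimum: 437.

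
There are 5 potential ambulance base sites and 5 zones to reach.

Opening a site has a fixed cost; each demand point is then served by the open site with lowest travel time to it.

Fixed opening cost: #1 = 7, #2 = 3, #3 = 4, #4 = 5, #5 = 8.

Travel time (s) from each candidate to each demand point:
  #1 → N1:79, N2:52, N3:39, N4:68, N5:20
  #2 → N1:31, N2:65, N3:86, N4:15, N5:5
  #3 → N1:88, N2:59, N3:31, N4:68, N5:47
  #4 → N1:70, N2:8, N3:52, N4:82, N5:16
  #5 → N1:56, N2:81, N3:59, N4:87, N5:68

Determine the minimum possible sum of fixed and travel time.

102

Open {#2, #3, #4}: assign each demand point to its cheapest open site.
  N1→#2 31, N2→#4 8, N3→#3 31, N4→#2 15, N5→#2 5
  travel time 90, fixed 12 → total 102.
Compare {#1, #2, #3, #4}: travel time 90 + fixed 19 = 109.
Compare {#2, #3, #4, #5}: travel time 90 + fixed 20 = 110.
Compare {#1, #2, #4}: travel time 98 + fixed 15 = 113.
All other subsets cost ≥ 109. Minimum total cost: 102.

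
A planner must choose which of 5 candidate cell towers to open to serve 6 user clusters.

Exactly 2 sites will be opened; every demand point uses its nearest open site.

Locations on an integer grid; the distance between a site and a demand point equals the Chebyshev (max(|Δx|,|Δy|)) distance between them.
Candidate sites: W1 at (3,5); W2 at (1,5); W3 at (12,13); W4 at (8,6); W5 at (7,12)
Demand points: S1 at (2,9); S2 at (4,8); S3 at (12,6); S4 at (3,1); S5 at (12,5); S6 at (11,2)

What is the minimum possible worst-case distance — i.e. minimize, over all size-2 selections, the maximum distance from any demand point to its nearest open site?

4

Open {W1, W4}.
  Farthest demand point is S1 at distance 4 (to W1); all others are ≤ 4.
With {W2, W4} the worst case is 4.
With {W4, W5} the worst case is 5.
No size-2 selection achieves below 4.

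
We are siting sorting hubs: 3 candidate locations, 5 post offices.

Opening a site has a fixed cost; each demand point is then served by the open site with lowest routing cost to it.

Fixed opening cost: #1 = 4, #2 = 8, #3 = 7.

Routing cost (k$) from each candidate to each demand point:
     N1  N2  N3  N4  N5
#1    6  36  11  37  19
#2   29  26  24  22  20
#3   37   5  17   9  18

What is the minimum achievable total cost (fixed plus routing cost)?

60

Open {#1, #3}: assign each demand point to its cheapest open site.
  N1→#1 6, N2→#3 5, N3→#1 11, N4→#3 9, N5→#3 18
  routing cost 49, fixed 11 → total 60.
Compare {#1, #2, #3}: routing cost 49 + fixed 19 = 68.
Compare {#3}: routing cost 86 + fixed 7 = 93.
Compare {#2, #3}: routing cost 78 + fixed 15 = 93.
All other subsets cost ≥ 68. Minimum total cost: 60.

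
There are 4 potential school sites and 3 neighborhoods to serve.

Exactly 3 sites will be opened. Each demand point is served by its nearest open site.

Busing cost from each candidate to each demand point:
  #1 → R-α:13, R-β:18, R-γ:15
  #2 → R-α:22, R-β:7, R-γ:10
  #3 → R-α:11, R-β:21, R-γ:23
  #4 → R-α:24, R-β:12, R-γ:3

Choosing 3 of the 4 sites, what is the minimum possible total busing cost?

21

Open {#2, #3, #4}.
  R-α→#3 11, R-β→#2 7, R-γ→#4 3  ⇒ total 21.
Compare {#1, #2, #4}: total 23.
Compare {#1, #3, #4}: total 26.
No size-3 selection does better; minimum is 21.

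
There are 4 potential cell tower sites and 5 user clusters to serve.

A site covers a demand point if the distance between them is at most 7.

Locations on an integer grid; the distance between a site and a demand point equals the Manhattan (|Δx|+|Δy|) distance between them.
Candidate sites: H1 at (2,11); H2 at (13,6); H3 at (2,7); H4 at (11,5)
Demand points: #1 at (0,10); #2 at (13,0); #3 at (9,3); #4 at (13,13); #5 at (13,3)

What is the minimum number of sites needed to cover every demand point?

2

Coverage sets (demand points within 7 of each site):
  H1: {#1}
  H2: {#2, #3, #4, #5}
  H3: {#1}
  H4: {#2, #3, #5}
No single site covers all 5 demand points.
But {H1, H2} covers everything, so the minimum is 2.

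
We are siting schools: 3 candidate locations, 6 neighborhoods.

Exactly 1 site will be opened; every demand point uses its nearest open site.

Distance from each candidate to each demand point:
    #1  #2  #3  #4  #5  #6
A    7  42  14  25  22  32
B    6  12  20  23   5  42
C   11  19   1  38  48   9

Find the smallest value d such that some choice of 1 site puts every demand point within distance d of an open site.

42

Open {A}.
  Farthest demand point is #2 at distance 42 (to A); all others are ≤ 42.
With {B} the worst case is 42.
With {C} the worst case is 48.
No size-1 selection achieves below 42.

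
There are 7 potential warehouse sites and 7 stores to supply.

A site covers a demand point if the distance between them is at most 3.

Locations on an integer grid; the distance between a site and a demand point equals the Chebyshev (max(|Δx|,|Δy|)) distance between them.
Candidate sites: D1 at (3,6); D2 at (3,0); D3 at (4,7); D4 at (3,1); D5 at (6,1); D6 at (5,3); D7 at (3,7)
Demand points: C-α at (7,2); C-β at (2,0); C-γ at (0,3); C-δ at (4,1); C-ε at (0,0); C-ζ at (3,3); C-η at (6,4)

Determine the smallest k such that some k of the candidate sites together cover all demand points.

Coverage sets (demand points within 3 of each site):
  D1: {C-γ, C-ζ, C-η}
  D2: {C-β, C-γ, C-δ, C-ε, C-ζ}
  D3: {C-η}
  D4: {C-β, C-γ, C-δ, C-ε, C-ζ, C-η}
  D5: {C-α, C-δ, C-ζ, C-η}
  D6: {C-α, C-β, C-δ, C-ζ, C-η}
  D7: {C-η}
No single site covers all 7 demand points.
But {D2, D5} covers everything, so the minimum is 2.

2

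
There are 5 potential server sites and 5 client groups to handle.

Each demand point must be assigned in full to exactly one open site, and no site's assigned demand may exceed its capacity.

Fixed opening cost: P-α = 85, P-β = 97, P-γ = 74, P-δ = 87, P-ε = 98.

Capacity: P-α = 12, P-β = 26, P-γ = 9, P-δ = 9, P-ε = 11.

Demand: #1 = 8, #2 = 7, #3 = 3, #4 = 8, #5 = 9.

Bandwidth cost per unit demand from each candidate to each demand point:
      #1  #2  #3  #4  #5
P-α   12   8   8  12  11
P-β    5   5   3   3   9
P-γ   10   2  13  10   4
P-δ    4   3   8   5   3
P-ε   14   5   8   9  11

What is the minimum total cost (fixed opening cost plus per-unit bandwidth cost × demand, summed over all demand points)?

Open {P-β, P-γ}; cheapest assignment that respects the capacities:
  P-β (cap 26, load 26): #1, #2, #3, #4 — cost 8×5 + 7×5 + 3×3 + 8×3 = 108
  P-γ (cap 9, load 9): #5 — cost 9×4 = 36
  Shipping 144, fixed 171 → total 315.
  Any other capacity-feasible assignment to {P-β, P-γ} ships for at least 144.
Compare {P-β, P-δ}: its best feasible assignment gives total 319.
Compare {P-β, P-γ, P-δ}: its best feasible assignment gives total 372.
Every other set of open sites that can feasibly serve all demand totals ≥ 319 even under its best assignment. Minimum: 315.

315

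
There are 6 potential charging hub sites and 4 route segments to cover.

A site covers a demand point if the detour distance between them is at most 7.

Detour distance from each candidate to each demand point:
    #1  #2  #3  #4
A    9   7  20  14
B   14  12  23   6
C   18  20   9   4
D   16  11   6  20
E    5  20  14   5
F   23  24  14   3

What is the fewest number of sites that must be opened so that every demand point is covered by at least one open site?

Coverage sets (demand points within 7 of each site):
  A: {#2}
  B: {#4}
  C: {#4}
  D: {#3}
  E: {#1, #4}
  F: {#4}
No 2 sites suffice: every size-2 union leaves at least one demand point uncovered.
But {A, D, E} covers everything, so the minimum is 3.

3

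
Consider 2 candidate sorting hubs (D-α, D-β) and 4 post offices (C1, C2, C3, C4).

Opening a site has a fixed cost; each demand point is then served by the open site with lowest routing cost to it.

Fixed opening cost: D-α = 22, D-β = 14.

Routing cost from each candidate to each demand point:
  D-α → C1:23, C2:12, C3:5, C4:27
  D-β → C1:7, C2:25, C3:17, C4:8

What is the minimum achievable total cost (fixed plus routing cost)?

68

Open {D-α, D-β}: assign each demand point to its cheapest open site.
  C1→D-β 7, C2→D-α 12, C3→D-α 5, C4→D-β 8
  routing cost 32, fixed 36 → total 68.
Compare {D-β}: routing cost 57 + fixed 14 = 71.
Compare {D-α}: routing cost 67 + fixed 22 = 89.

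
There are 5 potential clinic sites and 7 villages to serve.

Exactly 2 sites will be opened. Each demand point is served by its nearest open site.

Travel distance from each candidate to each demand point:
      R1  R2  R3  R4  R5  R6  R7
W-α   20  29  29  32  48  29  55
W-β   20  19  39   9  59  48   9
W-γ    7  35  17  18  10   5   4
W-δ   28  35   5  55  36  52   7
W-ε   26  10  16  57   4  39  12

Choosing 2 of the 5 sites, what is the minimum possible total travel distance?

64

Open {W-γ, W-ε}.
  R1→W-γ 7, R2→W-ε 10, R3→W-ε 16, R4→W-γ 18, R5→W-ε 4, R6→W-γ 5, R7→W-γ 4  ⇒ total 64.
Compare {W-β, W-γ}: total 71.
Compare {W-γ, W-δ}: total 84.
No size-2 selection does better; minimum is 64.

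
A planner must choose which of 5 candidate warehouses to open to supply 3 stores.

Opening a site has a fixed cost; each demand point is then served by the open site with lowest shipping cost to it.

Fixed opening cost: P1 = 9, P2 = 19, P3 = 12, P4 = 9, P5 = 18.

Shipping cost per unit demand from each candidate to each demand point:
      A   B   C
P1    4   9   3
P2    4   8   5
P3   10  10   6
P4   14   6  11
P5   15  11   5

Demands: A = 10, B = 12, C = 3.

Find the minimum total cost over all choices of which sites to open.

Open {P1, P4}: assign each demand point to its cheapest open site.
  A→P1 10×4=40, B→P4 12×6=72, C→P1 3×3=9
  shipping cost 121, fixed 18 → total 139.
Compare {P1, P3, P4}: shipping cost 121 + fixed 30 = 151.
Compare {P2, P4}: shipping cost 127 + fixed 28 = 155.
Compare {P1, P4, P5}: shipping cost 121 + fixed 36 = 157.
All other subsets cost ≥ 151. Minimum total cost: 139.

139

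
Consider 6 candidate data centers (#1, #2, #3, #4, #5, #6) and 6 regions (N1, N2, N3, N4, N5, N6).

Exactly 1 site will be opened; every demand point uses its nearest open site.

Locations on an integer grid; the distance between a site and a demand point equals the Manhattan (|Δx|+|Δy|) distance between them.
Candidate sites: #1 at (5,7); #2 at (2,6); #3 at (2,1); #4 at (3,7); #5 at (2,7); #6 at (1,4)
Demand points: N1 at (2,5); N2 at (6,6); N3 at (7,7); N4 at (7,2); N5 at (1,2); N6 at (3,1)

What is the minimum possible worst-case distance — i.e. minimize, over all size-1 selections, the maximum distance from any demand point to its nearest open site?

9

Open {#1}.
  Farthest demand point is N5 at distance 9 (to #1); all others are ≤ 9.
With {#2} the worst case is 9.
With {#4} the worst case is 9.
No size-1 selection achieves below 9.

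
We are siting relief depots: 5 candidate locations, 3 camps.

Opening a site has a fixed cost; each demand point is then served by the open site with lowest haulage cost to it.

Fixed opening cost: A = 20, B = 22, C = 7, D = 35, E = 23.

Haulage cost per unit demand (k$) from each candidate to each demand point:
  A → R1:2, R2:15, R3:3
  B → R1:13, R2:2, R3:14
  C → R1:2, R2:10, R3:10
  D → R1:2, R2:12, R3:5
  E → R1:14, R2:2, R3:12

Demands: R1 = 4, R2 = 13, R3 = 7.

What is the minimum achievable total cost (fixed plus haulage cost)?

Open {A, B}: assign each demand point to its cheapest open site.
  R1→A 4×2=8, R2→B 13×2=26, R3→A 7×3=21
  haulage cost 55, fixed 42 → total 97.
Compare {A, E}: haulage cost 55 + fixed 43 = 98.
Compare {A, B, C}: haulage cost 55 + fixed 49 = 104.
Compare {A, C, E}: haulage cost 55 + fixed 50 = 105.
All other subsets cost ≥ 98. Minimum total cost: 97.

97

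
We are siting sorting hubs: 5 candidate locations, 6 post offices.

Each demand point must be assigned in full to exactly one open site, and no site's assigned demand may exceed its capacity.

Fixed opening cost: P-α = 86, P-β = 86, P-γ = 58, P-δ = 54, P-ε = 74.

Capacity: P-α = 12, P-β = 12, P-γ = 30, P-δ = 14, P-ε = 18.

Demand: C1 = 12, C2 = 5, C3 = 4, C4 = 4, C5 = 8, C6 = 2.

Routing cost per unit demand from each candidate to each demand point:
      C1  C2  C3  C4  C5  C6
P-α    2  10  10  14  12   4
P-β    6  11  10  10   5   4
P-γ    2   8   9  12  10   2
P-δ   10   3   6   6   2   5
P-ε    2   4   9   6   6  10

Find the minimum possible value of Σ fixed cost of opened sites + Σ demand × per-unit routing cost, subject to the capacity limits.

255

Open {P-γ, P-δ}; cheapest assignment that respects the capacities:
  P-γ (cap 30, load 22): C1, C3, C4, C6 — cost 12×2 + 4×9 + 4×12 + 2×2 = 112
  P-δ (cap 14, load 13): C2, C5 — cost 5×3 + 8×2 = 31
  Shipping 143, fixed 112 → total 255.
  Any other capacity-feasible assignment to {P-γ, P-δ} ships for at least 143.
Compare {P-γ, P-ε}: its best feasible assignment gives total 288.
Compare {P-γ, P-δ, P-ε}: its best feasible assignment gives total 298.
Every other set of open sites that can feasibly serve all demand totals ≥ 288 even under its best assignment. Minimum: 255.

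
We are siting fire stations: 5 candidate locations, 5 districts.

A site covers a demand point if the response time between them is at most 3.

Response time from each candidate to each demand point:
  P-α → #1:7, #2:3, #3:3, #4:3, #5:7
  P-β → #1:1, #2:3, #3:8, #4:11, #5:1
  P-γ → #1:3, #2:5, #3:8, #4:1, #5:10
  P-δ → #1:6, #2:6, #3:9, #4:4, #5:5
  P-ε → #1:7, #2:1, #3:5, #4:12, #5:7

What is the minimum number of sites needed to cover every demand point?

2

Coverage sets (demand points within 3 of each site):
  P-α: {#2, #3, #4}
  P-β: {#1, #2, #5}
  P-γ: {#1, #4}
  P-δ: {}
  P-ε: {#2}
No single site covers all 5 demand points.
But {P-α, P-β} covers everything, so the minimum is 2.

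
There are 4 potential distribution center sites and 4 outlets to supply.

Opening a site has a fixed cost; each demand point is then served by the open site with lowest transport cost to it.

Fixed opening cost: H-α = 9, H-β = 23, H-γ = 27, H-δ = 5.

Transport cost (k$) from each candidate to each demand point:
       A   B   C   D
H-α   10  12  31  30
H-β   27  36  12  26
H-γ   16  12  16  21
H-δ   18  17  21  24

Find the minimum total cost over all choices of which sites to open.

Open {H-α, H-δ}: assign each demand point to its cheapest open site.
  A→H-α 10, B→H-α 12, C→H-δ 21, D→H-δ 24
  transport cost 67, fixed 14 → total 81.
Compare {H-δ}: transport cost 80 + fixed 5 = 85.
Compare {H-α}: transport cost 83 + fixed 9 = 92.
Compare {H-γ}: transport cost 65 + fixed 27 = 92.
All other subsets cost ≥ 85. Minimum total cost: 81.

81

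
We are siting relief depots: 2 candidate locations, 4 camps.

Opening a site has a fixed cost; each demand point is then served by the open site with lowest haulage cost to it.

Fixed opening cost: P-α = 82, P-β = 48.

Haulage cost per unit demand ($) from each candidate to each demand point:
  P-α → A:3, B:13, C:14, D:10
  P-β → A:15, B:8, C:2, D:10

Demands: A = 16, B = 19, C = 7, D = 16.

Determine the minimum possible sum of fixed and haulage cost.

504

Open {P-α, P-β}: assign each demand point to its cheapest open site.
  A→P-α 16×3=48, B→P-β 19×8=152, C→P-β 7×2=14, D→P-α 16×10=160
  haulage cost 374, fixed 130 → total 504.
Compare {P-β}: haulage cost 566 + fixed 48 = 614.
Compare {P-α}: haulage cost 553 + fixed 82 = 635.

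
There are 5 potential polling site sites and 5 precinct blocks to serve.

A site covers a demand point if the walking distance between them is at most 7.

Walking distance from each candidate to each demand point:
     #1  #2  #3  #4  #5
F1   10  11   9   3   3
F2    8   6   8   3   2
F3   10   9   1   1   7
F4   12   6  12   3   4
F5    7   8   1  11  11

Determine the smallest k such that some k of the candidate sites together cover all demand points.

Coverage sets (demand points within 7 of each site):
  F1: {#4, #5}
  F2: {#2, #4, #5}
  F3: {#3, #4, #5}
  F4: {#2, #4, #5}
  F5: {#1, #3}
No single site covers all 5 demand points.
But {F2, F5} covers everything, so the minimum is 2.

2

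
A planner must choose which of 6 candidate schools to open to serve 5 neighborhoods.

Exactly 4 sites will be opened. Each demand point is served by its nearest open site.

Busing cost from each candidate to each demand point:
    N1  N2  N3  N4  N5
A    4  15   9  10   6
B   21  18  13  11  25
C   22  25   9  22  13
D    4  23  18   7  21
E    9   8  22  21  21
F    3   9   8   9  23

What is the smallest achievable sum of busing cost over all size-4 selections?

Open {A, D, E, F}.
  N1→F 3, N2→E 8, N3→F 8, N4→D 7, N5→A 6  ⇒ total 32.
Compare {A, B, D, F}: total 33.
Compare {A, C, D, F}: total 33.
No size-4 selection does better; minimum is 32.

32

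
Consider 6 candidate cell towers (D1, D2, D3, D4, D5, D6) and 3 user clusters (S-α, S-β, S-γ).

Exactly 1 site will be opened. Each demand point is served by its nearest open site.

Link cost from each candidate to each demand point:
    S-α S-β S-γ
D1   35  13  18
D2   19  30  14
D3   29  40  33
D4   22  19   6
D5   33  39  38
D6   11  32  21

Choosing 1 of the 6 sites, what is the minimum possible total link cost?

Open {D4}.
  S-α→D4 22, S-β→D4 19, S-γ→D4 6  ⇒ total 47.
Compare {D2}: total 63.
Compare {D6}: total 64.
No size-1 selection does better; minimum is 47.

47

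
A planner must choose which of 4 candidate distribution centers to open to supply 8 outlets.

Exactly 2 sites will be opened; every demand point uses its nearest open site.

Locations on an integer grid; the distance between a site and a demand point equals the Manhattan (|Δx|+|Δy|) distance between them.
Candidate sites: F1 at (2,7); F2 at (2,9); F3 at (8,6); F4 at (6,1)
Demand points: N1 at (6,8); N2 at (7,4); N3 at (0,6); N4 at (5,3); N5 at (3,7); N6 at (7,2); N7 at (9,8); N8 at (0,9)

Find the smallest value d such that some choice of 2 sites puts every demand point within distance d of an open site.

Open {F1, F3}.
  Farthest demand point is N4 at distance 6 (to F3); all others are ≤ 6.
With {F2, F3} the worst case is 6.
With {F1, F4} the worst case is 8.
No size-2 selection achieves below 6.

6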